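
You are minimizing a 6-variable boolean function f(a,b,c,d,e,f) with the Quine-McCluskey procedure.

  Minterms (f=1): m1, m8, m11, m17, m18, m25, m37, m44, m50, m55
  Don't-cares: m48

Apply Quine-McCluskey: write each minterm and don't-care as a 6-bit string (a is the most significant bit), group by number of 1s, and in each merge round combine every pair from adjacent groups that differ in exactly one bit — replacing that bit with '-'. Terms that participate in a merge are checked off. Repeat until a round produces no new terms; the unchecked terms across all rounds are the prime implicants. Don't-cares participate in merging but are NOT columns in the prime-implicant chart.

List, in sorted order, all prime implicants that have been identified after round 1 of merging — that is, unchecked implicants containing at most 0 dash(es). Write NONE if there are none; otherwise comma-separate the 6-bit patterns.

size-2^0 implicants → 000001(✓)  001000  001011  010001(✓)  010010(✓)  011001(✓)  100101  101100  110000(✓)  110010(✓)  110111
size-2^1 implicants → -10010  0-0001  01-001  1100-0
Unchecked terms (primes): -10010, 0-0001, 001000, 001011, 01-001, 100101, 101100, 1100-0, 110111

001000, 001011, 100101, 101100, 110111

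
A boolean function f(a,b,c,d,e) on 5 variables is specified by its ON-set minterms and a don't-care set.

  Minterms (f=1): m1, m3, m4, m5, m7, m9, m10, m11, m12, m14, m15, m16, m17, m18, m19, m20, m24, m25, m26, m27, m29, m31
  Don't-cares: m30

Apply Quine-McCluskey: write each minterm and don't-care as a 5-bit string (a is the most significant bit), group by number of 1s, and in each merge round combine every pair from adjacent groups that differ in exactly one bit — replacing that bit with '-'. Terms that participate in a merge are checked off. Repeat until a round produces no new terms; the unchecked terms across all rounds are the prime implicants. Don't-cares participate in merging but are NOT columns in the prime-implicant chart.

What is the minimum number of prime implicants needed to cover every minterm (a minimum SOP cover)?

7

size-2^0 implicants → 00001(✓)  00011(✓)  00100(✓)  00101(✓)  00111(✓)  01001(✓)  01010(✓)  01011(✓)  01100(✓)  01110(✓)  01111(✓)  10000(✓)  10001(✓)  10010(✓)  10011(✓)  10100(✓)  11000(✓)  11001(✓)  11010(✓)  11011(✓)  11101(✓)  11110(✓)  11111(✓)
size-2^1 implicants → -0001(✓)  -0011(✓)  -0100  -1001(✓)  -1010(✓)  -1011(✓)  -1110(✓)  -1111(✓)  0-001(✓)  0-011(✓)  0-100  0-111(✓)  00-01(✓)  00-11(✓)  000-1(✓)  001-1(✓)  0010-  01-10(✓)  01-11(✓)  010-1(✓)  0101-(✓)  011-0  0111-(✓)  1-000(✓)  1-001(✓)  1-010(✓)  1-011(✓)  10-00  100-0(✓)  100-1(✓)  1000-(✓)  1001-(✓)  11-01(✓)  11-10(✓)  11-11(✓)  110-0(✓)  110-1(✓)  1100-(✓)  1101-(✓)  111-1(✓)  1111-(✓)
size-2^2 implicants → --001(✓)  --011(✓)  -00-1(✓)  -1-10(✓)  -1-11(✓)  -10-1(✓)  -101-(✓)  -111-(✓)  0--11  0-0-1(✓)  00--1  01-1-(✓)  1-0-0(✓)  1-0-1(✓)  1-00-(✓)  1-01-(✓)  100--(✓)  11--1  11-1-(✓)  110--(✓)
size-2^3 implicants → --0-1  -1-1-  1-0--
Unchecked terms (primes): --0-1, -0100, -1-1-, 0--11, 0-100, 00--1, 0010-, 011-0, 1-0--, 10-00, 11--1
Minterm coverage:
  m1 ⊆ --0-1,00--1
  m3 ⊆ --0-1,0--11,00--1
  m4 ⊆ -0100,0-100,0010-
  m5 ⊆ 00--1,0010-
  m7 ⊆ 0--11,00--1
  m9 ⊆ --0-1 [E]
  m10 ⊆ -1-1- [E]
  m11 ⊆ --0-1,-1-1-,0--11
  m12 ⊆ 0-100,011-0
  m14 ⊆ -1-1-,011-0
  m15 ⊆ -1-1-,0--11
  m16 ⊆ 1-0--,10-00
  m17 ⊆ --0-1,1-0--
  m18 ⊆ 1-0-- [E]
  m19 ⊆ --0-1,1-0--
  m20 ⊆ -0100,10-00
  m24 ⊆ 1-0-- [E]
  m25 ⊆ --0-1,1-0--,11--1
  m26 ⊆ -1-1-,1-0--
  m27 ⊆ --0-1,-1-1-,1-0--,11--1
  m29 ⊆ 11--1 [E]
  m31 ⊆ -1-1-,11--1
E = {--0-1, -1-1-, 1-0--, 11--1}
Petrick residual → -0100, 0-100, 00--1
Cover = c'e + b'cd'e' + bd + a'cd'e' + a'b'e + ac' + abe  |cover|=7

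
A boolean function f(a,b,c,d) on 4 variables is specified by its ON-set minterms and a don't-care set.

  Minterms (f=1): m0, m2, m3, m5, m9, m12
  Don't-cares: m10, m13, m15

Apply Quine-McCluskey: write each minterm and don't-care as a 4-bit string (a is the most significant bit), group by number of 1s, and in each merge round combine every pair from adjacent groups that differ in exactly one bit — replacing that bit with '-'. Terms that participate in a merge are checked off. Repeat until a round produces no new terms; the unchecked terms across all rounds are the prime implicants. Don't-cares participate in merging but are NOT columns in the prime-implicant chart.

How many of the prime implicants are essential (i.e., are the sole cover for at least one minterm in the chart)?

5

Round 0: 0000✓ 0010✓ 0011✓ 0101✓ 1001✓ 1010✓ 1100✓ 1101✓ 1111✓
Round 1: -010 -101 00-0 001- 1-01 11-1 110-
PIs = {-010, -101, 00-0, 001-, 1-01, 11-1, 110-}
Coverage chart:
  m0: 00-0 ←essential
  m2: -010,00-0,001-
  m3: 001- ←essential
  m5: -101 ←essential
  m9: 1-01 ←essential
  m12: 110- ←essential
Essential: -101, 00-0, 001-, 1-01, 110-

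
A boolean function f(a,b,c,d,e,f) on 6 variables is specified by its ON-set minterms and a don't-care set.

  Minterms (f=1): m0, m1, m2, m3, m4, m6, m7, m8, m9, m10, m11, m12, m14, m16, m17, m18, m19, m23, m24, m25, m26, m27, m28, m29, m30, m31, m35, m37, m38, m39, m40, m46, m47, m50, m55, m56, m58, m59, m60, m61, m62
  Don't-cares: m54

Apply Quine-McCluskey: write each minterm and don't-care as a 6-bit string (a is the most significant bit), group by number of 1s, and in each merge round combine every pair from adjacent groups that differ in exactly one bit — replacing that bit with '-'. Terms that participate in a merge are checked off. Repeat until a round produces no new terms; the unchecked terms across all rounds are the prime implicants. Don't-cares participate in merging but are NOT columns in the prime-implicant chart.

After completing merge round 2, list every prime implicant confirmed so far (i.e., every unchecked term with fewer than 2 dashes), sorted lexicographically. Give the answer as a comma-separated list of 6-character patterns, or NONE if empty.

[col 0] 000000*, 000001*, 000010*, 000011*, 000100*, 000110*, 000111*, 001000*, 001001*, 001010*, 001011*, 001100*, 001110*, 010000*, 010001*, 010010*, 010011*, 010111*, 011000*, 011001*, 011010*, 011011*, 011100*, 011101*, 011110*, 011111*, 100011*, 100101*, 100110*, 100111*, 101000*, 101110*, 101111*, 110010*, 110110*, 110111*, 111000*, 111010*, 111011*, 111100*, 111101*, 111110*
[col 1] -00011*, -00110*, -00111*, -01000*, -01110*, -10010*, -10111*, -11000*, -11010*, -11011*, -11100*, -11101*, -11110*, 0-0000*, 0-0001*, 0-0010*, 0-0011*, 0-0111*, 0-1000*, 0-1001*, 0-1010*, 0-1011*, 0-1100*, 0-1110*, 00-000*, 00-001*, 00-010*, 00-011*, 00-100*, 00-110*, 000-00*, 000-10*, 000-11*, 0000-0*, 0000-1*, 00000-*, 00001-*, 0001-0*, 00011-*, 001-00*, 001-10*, 0010-0*, 0010-1*, 00100-*, 00101-*, 0011-0*, 01-000*, 01-001*, 01-010*, 01-011*, 01-111*, 010-11*, 0100-0*, 0100-1*, 01000-*, 01001-*, 011-00*, 011-01*, 011-10*, 011-11*, 0110-0*, 0110-1*, 01100-*, 01101-*, 0111-0*, 0111-1*, 01110-*, 01111-*, 1-0110*, 1-0111*, 1-1000*, 1-1110*, 10-110*, 10-111*, 100-11*, 1001-1, 10011-*, 10111-*, 11-010*, 11-110*, 110-10*, 11011-*, 111-00*, 111-10*, 1110-0*, 11101-*, 1111-0*, 11110-*
[col 2] --0111, --1000, --1110, -0-110, -00-11, -0011-, -1-010, -11-00*, -11-10*, -110-0*, -1101-, -111-0*, -1110-, 0--000*, 0--001*, 0--010*, 0--011*, 0-0-11, 0-00-0*, 0-00-1*, 0-000-*, 0-001-*, 0-1-00*, 0-1-10*, 0-10-0*, 0-10-1*, 0-100-*, 0-101-*, 0-11-0*, 00--00*, 00--10*, 00-0-0*, 00-0-1*, 00-00-*, 00-01-*, 00-1-0*, 000--0*, 000-1-, 0000--*, 001--0*, 0010--*, 01--11, 01-0-0*, 01-0-1*, 01-00-*, 01-01-*, 0100--*, 011--0*, 011--1*, 011-0-*, 011-1-*, 0110--*, 0111--*, 1--110, 1-011-, 10-11-, 11--10, 111--0*
[col 3] -11--0, 0--0-0*, 0--0-1*, 0--00-*, 0--01-*, 0-00--*, 0-1--0, 0-10--*, 00---0, 00-0--*, 01-0--*, 011---
[col 4] 0--0--
Prime implicants: --0111, --1000, --1110, -0-110, -00-11, -0011-, -1-010, -11--0, -1101-, -1110-, 0--0--, 0-0-11, 0-1--0, 00---0, 000-1-, 01--11, 011---, 1--110, 1-011-, 10-11-, 1001-1, 11--10

1001-1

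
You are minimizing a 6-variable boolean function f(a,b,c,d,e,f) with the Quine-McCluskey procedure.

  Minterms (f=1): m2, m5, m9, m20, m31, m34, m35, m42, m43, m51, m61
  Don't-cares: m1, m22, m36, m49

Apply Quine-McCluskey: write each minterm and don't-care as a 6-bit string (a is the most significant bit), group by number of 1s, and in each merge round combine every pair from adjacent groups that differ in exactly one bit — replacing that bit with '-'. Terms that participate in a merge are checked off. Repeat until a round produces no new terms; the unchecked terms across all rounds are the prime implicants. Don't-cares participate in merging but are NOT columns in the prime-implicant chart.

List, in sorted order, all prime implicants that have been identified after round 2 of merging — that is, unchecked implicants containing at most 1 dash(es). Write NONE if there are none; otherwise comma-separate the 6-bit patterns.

size-2^0 implicants → 000001(✓)  000010(✓)  000101(✓)  001001(✓)  010100(✓)  010110(✓)  011111  100010(✓)  100011(✓)  100100  101010(✓)  101011(✓)  110001(✓)  110011(✓)  111101
size-2^1 implicants → -00010  00-001  000-01  0101-0  1-0011  10-010(✓)  10-011(✓)  10001-(✓)  10101-(✓)  1100-1
size-2^2 implicants → 10-01-
Unchecked terms (primes): -00010, 00-001, 000-01, 0101-0, 011111, 1-0011, 10-01-, 100100, 1100-1, 111101

-00010, 00-001, 000-01, 0101-0, 011111, 1-0011, 100100, 1100-1, 111101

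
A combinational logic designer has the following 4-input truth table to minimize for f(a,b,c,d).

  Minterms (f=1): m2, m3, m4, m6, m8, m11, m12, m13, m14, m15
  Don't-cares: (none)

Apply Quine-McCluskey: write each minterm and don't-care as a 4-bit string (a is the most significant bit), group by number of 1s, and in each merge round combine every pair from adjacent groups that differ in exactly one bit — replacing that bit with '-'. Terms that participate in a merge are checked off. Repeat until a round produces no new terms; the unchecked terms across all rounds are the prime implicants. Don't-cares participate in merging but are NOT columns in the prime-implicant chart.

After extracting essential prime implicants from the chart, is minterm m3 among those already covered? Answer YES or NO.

[col 0] 0010*, 0011*, 0100*, 0110*, 1000*, 1011*, 1100*, 1101*, 1110*, 1111*
[col 1] -011, -100*, -110*, 0-10, 001-, 01-0*, 1-00, 1-11, 11-0*, 11-1*, 110-*, 111-*
[col 2] -1-0, 11--
Prime implicants: -011, -1-0, 0-10, 001-, 1-00, 1-11, 11--
PI chart (minterm → PIs covering it):
  2 | 0-10,001-
  3 | -011,001-
  4 | -1-0  (sole → essential)
  6 | -1-0,0-10
  8 | 1-00  (sole → essential)
  11 | -011,1-11
  12 | -1-0,1-00,11--
  13 | 11--  (sole → essential)
  14 | -1-0,11--
  15 | 1-11,11--
Essential prime implicants: -1-0, 1-00, 11--

NO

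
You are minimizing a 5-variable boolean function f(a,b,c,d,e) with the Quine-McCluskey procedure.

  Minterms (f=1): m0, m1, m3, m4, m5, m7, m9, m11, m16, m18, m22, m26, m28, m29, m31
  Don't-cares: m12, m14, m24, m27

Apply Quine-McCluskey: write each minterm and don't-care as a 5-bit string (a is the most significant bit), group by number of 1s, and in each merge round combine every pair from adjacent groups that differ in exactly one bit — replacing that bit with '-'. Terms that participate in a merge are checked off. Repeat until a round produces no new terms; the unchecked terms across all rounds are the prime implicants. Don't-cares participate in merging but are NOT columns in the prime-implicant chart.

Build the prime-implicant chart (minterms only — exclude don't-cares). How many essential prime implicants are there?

Round 0: 00000✓ 00001✓ 00011✓ 00100✓ 00101✓ 00111✓ 01001✓ 01011✓ 01100✓ 01110✓ 10000✓ 10010✓ 10110✓ 11000✓ 11010✓ 11011✓ 11100✓ 11101✓ 11111✓
Round 1: -0000 -1011 -1100 0-001✓ 0-011✓ 0-100 00-00✓ 00-01✓ 00-11✓ 000-1✓ 0000-✓ 001-1✓ 0010-✓ 010-1✓ 011-0 1-000✓ 1-010✓ 10-10 100-0✓ 11-00 11-11 110-0✓ 1101- 111-1 1110-
Round 2: 0-0-1 00--1 00-0- 1-0-0
PIs = {-0000, -1011, -1100, 0-0-1, 0-100, 00--1, 00-0-, 011-0, 1-0-0, 10-10, 11-00, 11-11, 1101-, 111-1, 1110-}
Coverage chart:
  m0: -0000,00-0-
  m1: 0-0-1,00--1,00-0-
  m3: 0-0-1,00--1
  m4: 0-100,00-0-
  m5: 00--1,00-0-
  m7: 00--1 ←essential
  m9: 0-0-1 ←essential
  m11: -1011,0-0-1
  m16: -0000,1-0-0
  m18: 1-0-0,10-10
  m22: 10-10 ←essential
  m26: 1-0-0,1101-
  m28: -1100,11-00,1110-
  m29: 111-1,1110-
  m31: 11-11,111-1
Essential: 0-0-1, 00--1, 10-10

3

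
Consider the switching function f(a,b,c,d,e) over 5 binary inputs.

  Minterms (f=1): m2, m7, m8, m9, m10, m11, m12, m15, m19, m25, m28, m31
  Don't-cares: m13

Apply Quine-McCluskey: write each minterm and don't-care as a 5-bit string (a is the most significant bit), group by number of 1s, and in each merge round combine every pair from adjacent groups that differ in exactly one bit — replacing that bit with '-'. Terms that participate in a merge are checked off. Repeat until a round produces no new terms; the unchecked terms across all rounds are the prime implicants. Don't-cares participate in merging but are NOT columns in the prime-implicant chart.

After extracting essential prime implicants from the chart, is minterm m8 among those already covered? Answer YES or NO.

[col 0] 00010*, 00111*, 01000*, 01001*, 01010*, 01011*, 01100*, 01101*, 01111*, 10011, 11001*, 11100*, 11111*
[col 1] -1001, -1100, -1111, 0-010, 0-111, 01-00*, 01-01*, 01-11*, 010-0*, 010-1*, 0100-*, 0101-*, 011-1*, 0110-*
[col 2] 01--1, 01-0-, 010--
Prime implicants: -1001, -1100, -1111, 0-010, 0-111, 01--1, 01-0-, 010--, 10011
PI chart (minterm → PIs covering it):
  2 | 0-010  (sole → essential)
  7 | 0-111  (sole → essential)
  8 | 01-0-,010--
  9 | -1001,01--1,01-0-,010--
  10 | 0-010,010--
  11 | 01--1,010--
  12 | -1100,01-0-
  15 | -1111,0-111,01--1
  19 | 10011  (sole → essential)
  25 | -1001  (sole → essential)
  28 | -1100  (sole → essential)
  31 | -1111  (sole → essential)
Essential prime implicants: -1001, -1100, -1111, 0-010, 0-111, 10011

NO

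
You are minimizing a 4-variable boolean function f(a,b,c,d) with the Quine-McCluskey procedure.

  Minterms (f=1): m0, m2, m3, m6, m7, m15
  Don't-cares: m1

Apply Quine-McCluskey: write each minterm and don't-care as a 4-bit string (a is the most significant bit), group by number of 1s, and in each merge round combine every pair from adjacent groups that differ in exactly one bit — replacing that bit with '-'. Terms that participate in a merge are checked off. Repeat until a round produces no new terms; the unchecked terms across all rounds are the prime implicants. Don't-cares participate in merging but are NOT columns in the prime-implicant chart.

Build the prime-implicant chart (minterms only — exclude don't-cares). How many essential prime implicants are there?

Round 0: 0000✓ 0001✓ 0010✓ 0011✓ 0110✓ 0111✓ 1111✓
Round 1: -111 0-10✓ 0-11✓ 00-0✓ 00-1✓ 000-✓ 001-✓ 011-✓
Round 2: 0-1- 00--
PIs = {-111, 0-1-, 00--}
Coverage chart:
  m0: 00-- ←essential
  m2: 0-1-,00--
  m3: 0-1-,00--
  m6: 0-1- ←essential
  m7: -111,0-1-
  m15: -111 ←essential
Essential: -111, 0-1-, 00--

3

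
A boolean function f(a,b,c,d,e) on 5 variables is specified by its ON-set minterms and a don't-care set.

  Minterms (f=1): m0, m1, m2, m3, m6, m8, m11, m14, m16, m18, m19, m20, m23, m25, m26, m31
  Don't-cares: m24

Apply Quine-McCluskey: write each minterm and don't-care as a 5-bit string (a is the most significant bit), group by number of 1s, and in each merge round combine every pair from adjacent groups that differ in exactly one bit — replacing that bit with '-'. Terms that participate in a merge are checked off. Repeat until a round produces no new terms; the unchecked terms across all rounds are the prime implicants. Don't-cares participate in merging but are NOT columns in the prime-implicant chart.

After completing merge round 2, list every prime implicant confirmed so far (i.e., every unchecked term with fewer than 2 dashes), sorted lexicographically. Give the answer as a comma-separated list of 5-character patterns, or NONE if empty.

0-011, 0-110, 00-10, 1-111, 10-00, 10-11, 1100-

[col 0] 00000*, 00001*, 00010*, 00011*, 00110*, 01000*, 01011*, 01110*, 10000*, 10010*, 10011*, 10100*, 10111*, 11000*, 11001*, 11010*, 11111*
[col 1] -0000*, -0010*, -0011*, -1000*, 0-000*, 0-011, 0-110, 00-10, 000-0*, 000-1*, 0000-*, 0001-*, 1-000*, 1-010*, 1-111, 10-00, 10-11, 100-0*, 1001-*, 110-0*, 1100-
[col 2] --000, -00-0, -001-, 000--, 1-0-0
Prime implicants: --000, -00-0, -001-, 0-011, 0-110, 00-10, 000--, 1-0-0, 1-111, 10-00, 10-11, 1100-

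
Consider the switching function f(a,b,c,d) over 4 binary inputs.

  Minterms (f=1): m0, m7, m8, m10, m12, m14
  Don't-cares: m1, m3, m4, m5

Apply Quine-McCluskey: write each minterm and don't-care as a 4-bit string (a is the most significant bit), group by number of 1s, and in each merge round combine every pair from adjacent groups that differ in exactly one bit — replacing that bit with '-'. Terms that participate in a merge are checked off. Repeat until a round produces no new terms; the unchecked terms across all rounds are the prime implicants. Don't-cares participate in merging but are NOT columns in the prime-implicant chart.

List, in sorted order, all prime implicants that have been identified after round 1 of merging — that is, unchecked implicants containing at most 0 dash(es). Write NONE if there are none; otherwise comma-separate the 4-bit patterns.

[col 0] 0000*, 0001*, 0011*, 0100*, 0101*, 0111*, 1000*, 1010*, 1100*, 1110*
[col 1] -000*, -100*, 0-00*, 0-01*, 0-11*, 00-1*, 000-*, 01-1*, 010-*, 1-00*, 1-10*, 10-0*, 11-0*
[col 2] --00, 0--1, 0-0-, 1--0
Prime implicants: --00, 0--1, 0-0-, 1--0

NONE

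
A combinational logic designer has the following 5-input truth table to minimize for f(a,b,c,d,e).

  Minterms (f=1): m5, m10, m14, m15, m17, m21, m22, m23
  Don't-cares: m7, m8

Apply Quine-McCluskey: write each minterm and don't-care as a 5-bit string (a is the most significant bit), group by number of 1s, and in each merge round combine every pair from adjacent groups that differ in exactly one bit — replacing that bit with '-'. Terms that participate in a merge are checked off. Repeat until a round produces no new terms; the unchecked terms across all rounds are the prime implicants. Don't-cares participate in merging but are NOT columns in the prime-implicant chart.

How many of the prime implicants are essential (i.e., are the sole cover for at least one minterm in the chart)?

3

[col 0] 00101*, 00111*, 01000*, 01010*, 01110*, 01111*, 10001*, 10101*, 10110*, 10111*
[col 1] -0101*, -0111*, 0-111, 001-1*, 01-10, 010-0, 0111-, 10-01, 101-1*, 1011-
[col 2] -01-1
Prime implicants: -01-1, 0-111, 01-10, 010-0, 0111-, 10-01, 1011-
PI chart (minterm → PIs covering it):
  5 | -01-1  (sole → essential)
  10 | 01-10,010-0
  14 | 01-10,0111-
  15 | 0-111,0111-
  17 | 10-01  (sole → essential)
  21 | -01-1,10-01
  22 | 1011-  (sole → essential)
  23 | -01-1,1011-
Essential prime implicants: -01-1, 10-01, 1011-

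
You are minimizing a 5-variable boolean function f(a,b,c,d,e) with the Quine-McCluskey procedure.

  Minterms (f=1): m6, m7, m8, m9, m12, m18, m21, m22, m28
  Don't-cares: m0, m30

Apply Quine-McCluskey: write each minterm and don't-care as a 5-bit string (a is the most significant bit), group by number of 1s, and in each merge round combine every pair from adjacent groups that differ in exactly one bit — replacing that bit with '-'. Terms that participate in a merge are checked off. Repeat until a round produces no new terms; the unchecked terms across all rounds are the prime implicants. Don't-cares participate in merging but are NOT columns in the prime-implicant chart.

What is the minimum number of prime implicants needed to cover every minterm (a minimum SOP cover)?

5

[col 0] 00000*, 00110*, 00111*, 01000*, 01001*, 01100*, 10010*, 10101, 10110*, 11100*, 11110*
[col 1] -0110, -1100, 0-000, 0011-, 01-00, 0100-, 1-110, 10-10, 111-0
Prime implicants: -0110, -1100, 0-000, 0011-, 01-00, 0100-, 1-110, 10-10, 10101, 111-0
PI chart (minterm → PIs covering it):
  6 | -0110,0011-
  7 | 0011-  (sole → essential)
  8 | 0-000,01-00,0100-
  9 | 0100-  (sole → essential)
  12 | -1100,01-00
  18 | 10-10  (sole → essential)
  21 | 10101  (sole → essential)
  22 | -0110,1-110,10-10
  28 | -1100,111-0
Essential prime implicants: 0011-, 0100-, 10-10, 10101
Petrick residual → -1100
Minimum SOP uses 5 PIs: bcd'e' + a'b'cd + a'bc'd' + ab'de' + ab'cd'e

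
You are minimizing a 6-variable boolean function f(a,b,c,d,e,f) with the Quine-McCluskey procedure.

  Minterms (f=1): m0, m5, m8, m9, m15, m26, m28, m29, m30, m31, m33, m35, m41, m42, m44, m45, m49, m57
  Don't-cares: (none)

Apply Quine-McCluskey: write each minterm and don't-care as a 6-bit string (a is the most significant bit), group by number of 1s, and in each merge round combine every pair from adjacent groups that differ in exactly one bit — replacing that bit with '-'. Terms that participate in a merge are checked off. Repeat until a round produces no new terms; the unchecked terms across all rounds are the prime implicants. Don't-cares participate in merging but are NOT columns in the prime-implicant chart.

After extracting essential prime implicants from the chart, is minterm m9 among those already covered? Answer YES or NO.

NO

[col 0] 000000*, 000101, 001000*, 001001*, 001111*, 011010*, 011100*, 011101*, 011110*, 011111*, 100001*, 100011*, 101001*, 101010, 101100*, 101101*, 110001*, 111001*
[col 1] -01001, 0-1111, 00-000, 00100-, 011-10, 0111-0*, 0111-1*, 01110-*, 01111-*, 1-0001*, 1-1001*, 10-001*, 1000-1, 101-01, 10110-, 11-001*
[col 2] 0111--, 1--001
Prime implicants: -01001, 0-1111, 00-000, 000101, 00100-, 011-10, 0111--, 1--001, 1000-1, 101-01, 101010, 10110-
PI chart (minterm → PIs covering it):
  0 | 00-000  (sole → essential)
  5 | 000101  (sole → essential)
  8 | 00-000,00100-
  9 | -01001,00100-
  15 | 0-1111  (sole → essential)
  26 | 011-10  (sole → essential)
  28 | 0111--  (sole → essential)
  29 | 0111--  (sole → essential)
  30 | 011-10,0111--
  31 | 0-1111,0111--
  33 | 1--001,1000-1
  35 | 1000-1  (sole → essential)
  41 | -01001,1--001,101-01
  42 | 101010  (sole → essential)
  44 | 10110-  (sole → essential)
  45 | 101-01,10110-
  49 | 1--001  (sole → essential)
  57 | 1--001  (sole → essential)
Essential prime implicants: 0-1111, 00-000, 000101, 011-10, 0111--, 1--001, 1000-1, 101010, 10110-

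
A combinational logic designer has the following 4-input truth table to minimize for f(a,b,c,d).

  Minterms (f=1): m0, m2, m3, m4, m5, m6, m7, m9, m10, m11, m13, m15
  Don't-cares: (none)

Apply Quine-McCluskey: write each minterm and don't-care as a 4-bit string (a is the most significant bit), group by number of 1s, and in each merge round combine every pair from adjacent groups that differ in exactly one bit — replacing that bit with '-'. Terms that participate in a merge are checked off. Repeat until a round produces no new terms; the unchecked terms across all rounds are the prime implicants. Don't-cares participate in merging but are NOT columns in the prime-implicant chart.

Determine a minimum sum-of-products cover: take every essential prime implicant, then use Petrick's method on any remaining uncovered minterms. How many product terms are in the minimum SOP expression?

4

[col 0] 0000*, 0010*, 0011*, 0100*, 0101*, 0110*, 0111*, 1001*, 1010*, 1011*, 1101*, 1111*
[col 1] -010*, -011*, -101*, -111*, 0-00*, 0-10*, 0-11*, 00-0*, 001-*, 01-0*, 01-1*, 010-*, 011-*, 1-01*, 1-11*, 10-1*, 101-*, 11-1*
[col 2] --11, -01-, -1-1, 0--0, 0-1-, 01--, 1--1
Prime implicants: --11, -01-, -1-1, 0--0, 0-1-, 01--, 1--1
PI chart (minterm → PIs covering it):
  0 | 0--0  (sole → essential)
  2 | -01-,0--0,0-1-
  3 | --11,-01-,0-1-
  4 | 0--0,01--
  5 | -1-1,01--
  6 | 0--0,0-1-,01--
  7 | --11,-1-1,0-1-,01--
  9 | 1--1  (sole → essential)
  10 | -01-  (sole → essential)
  11 | --11,-01-,1--1
  13 | -1-1,1--1
  15 | --11,-1-1,1--1
Essential prime implicants: -01-, 0--0, 1--1
Petrick residual → -1-1
Minimum SOP uses 4 PIs: b'c + bd + a'd' + ad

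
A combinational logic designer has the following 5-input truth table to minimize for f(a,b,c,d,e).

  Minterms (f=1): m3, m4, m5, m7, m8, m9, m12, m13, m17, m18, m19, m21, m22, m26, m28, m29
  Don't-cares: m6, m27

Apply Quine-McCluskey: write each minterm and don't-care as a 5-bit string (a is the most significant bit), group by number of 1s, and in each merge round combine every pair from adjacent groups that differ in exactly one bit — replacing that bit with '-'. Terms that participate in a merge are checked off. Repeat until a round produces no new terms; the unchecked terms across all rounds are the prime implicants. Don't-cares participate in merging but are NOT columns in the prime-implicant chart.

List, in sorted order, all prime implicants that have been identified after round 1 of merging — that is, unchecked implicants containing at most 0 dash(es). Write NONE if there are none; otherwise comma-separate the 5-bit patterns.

[col 0] 00011*, 00100*, 00101*, 00110*, 00111*, 01000*, 01001*, 01100*, 01101*, 10001*, 10010*, 10011*, 10101*, 10110*, 11010*, 11011*, 11100*, 11101*
[col 1] -0011, -0101*, -0110, -1100*, -1101*, 0-100*, 0-101*, 00-11, 001-0*, 001-1*, 0010-*, 0011-*, 01-00*, 01-01*, 0100-*, 0110-*, 1-010*, 1-011*, 1-101*, 10-01, 10-10, 100-1, 1001-*, 1101-*, 1110-*
[col 2] --101, -110-, 0-10-, 001--, 01-0-, 1-01-
Prime implicants: --101, -0011, -0110, -110-, 0-10-, 00-11, 001--, 01-0-, 1-01-, 10-01, 10-10, 100-1

NONE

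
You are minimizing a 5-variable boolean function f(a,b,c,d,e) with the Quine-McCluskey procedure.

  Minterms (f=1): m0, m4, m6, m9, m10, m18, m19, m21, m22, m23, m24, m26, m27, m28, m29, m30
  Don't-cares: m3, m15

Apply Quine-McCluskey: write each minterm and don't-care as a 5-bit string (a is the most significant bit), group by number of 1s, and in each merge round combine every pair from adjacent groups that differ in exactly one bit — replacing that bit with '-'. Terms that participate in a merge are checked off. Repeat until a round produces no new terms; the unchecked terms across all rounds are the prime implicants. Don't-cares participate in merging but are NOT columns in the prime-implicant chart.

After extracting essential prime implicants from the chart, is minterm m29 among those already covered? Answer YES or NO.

NO

Round 0: 00000✓ 00011✓ 00100✓ 00110✓ 01001 01010✓ 01111 10010✓ 10011✓ 10101✓ 10110✓ 10111✓ 11000✓ 11010✓ 11011✓ 11100✓ 11101✓ 11110✓
Round 1: -0011 -0110 -1010 00-00 001-0 1-010✓ 1-011✓ 1-101 1-110✓ 10-10✓ 10-11✓ 1001-✓ 101-1 1011-✓ 11-00✓ 11-10✓ 110-0✓ 1101-✓ 111-0✓ 1110-
Round 2: 1--10 1-01- 10-1- 11--0
PIs = {-0011, -0110, -1010, 00-00, 001-0, 01001, 01111, 1--10, 1-01-, 1-101, 10-1-, 101-1, 11--0, 1110-}
Coverage chart:
  m0: 00-00 ←essential
  m4: 00-00,001-0
  m6: -0110,001-0
  m9: 01001 ←essential
  m10: -1010 ←essential
  m18: 1--10,1-01-,10-1-
  m19: -0011,1-01-,10-1-
  m21: 1-101,101-1
  m22: -0110,1--10,10-1-
  m23: 10-1-,101-1
  m24: 11--0 ←essential
  m26: -1010,1--10,1-01-,11--0
  m27: 1-01- ←essential
  m28: 11--0,1110-
  m29: 1-101,1110-
  m30: 1--10,11--0
Essential: -1010, 00-00, 01001, 1-01-, 11--0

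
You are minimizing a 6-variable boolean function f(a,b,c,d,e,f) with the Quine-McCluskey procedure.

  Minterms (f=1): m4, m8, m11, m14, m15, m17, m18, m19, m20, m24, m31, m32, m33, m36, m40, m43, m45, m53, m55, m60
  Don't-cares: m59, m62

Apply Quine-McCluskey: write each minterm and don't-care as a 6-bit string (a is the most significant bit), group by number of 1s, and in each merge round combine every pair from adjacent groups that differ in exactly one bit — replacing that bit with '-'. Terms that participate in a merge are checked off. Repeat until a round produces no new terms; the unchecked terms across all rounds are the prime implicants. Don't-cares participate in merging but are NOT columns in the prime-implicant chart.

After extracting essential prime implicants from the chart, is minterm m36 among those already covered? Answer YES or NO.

[col 0] 000100*, 001000*, 001011*, 001110*, 001111*, 010001*, 010010*, 010011*, 010100*, 011000*, 011111*, 100000*, 100001*, 100100*, 101000*, 101011*, 101101, 110101*, 110111*, 111011*, 111100*, 111110*
[col 1] -00100, -01000, -01011, 0-0100, 0-1000, 0-1111, 001-11, 00111-, 0100-1, 01001-, 1-1011, 10-000, 100-00, 10000-, 1101-1, 1111-0
Prime implicants: -00100, -01000, -01011, 0-0100, 0-1000, 0-1111, 001-11, 00111-, 0100-1, 01001-, 1-1011, 10-000, 100-00, 10000-, 101101, 1101-1, 1111-0
PI chart (minterm → PIs covering it):
  4 | -00100,0-0100
  8 | -01000,0-1000
  11 | -01011,001-11
  14 | 00111-  (sole → essential)
  15 | 0-1111,001-11,00111-
  17 | 0100-1  (sole → essential)
  18 | 01001-  (sole → essential)
  19 | 0100-1,01001-
  20 | 0-0100  (sole → essential)
  24 | 0-1000  (sole → essential)
  31 | 0-1111  (sole → essential)
  32 | 10-000,100-00,10000-
  33 | 10000-  (sole → essential)
  36 | -00100,100-00
  40 | -01000,10-000
  43 | -01011,1-1011
  45 | 101101  (sole → essential)
  53 | 1101-1  (sole → essential)
  55 | 1101-1  (sole → essential)
  60 | 1111-0  (sole → essential)
Essential prime implicants: 0-0100, 0-1000, 0-1111, 00111-, 0100-1, 01001-, 10000-, 101101, 1101-1, 1111-0

NO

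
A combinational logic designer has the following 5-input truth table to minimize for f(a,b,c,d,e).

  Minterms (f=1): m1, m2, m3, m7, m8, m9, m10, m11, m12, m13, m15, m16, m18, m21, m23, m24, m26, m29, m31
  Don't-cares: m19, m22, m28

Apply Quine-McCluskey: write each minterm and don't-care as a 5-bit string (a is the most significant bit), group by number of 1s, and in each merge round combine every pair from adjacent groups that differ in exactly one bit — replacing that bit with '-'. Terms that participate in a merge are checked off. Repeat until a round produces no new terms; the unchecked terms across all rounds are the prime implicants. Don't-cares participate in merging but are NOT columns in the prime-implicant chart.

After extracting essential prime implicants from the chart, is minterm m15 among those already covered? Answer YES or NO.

NO

Round 0: 00001✓ 00010✓ 00011✓ 00111✓ 01000✓ 01001✓ 01010✓ 01011✓ 01100✓ 01101✓ 01111✓ 10000✓ 10010✓ 10011✓ 10101✓ 10110✓ 10111✓ 11000✓ 11010✓ 11100✓ 11101✓ 11111✓
Round 1: -0010✓ -0011✓ -0111✓ -1000✓ -1010✓ -1100✓ -1101✓ -1111✓ 0-001✓ 0-010✓ 0-011✓ 0-111✓ 00-11✓ 000-1✓ 0001-✓ 01-00✓ 01-01✓ 01-11✓ 010-0✓ 010-1✓ 0100-✓ 0101-✓ 011-1✓ 0110-✓ 1-000✓ 1-010✓ 1-101✓ 1-111✓ 10-10✓ 10-11✓ 100-0✓ 1001-✓ 101-1✓ 1011-✓ 11-00✓ 110-0✓ 111-1✓ 1110-✓
Round 2: --010 --111 -0-11 -001- -1-00 -10-0 -11-1 -110- 0--11 0-0-1 0-01- 01--1 01-0- 010-- 1-0-0 1-1-1 10-1-
PIs = {--010, --111, -0-11, -001-, -1-00, -10-0, -11-1, -110-, 0--11, 0-0-1, 0-01-, 01--1, 01-0-, 010--, 1-0-0, 1-1-1, 10-1-}
Coverage chart:
  m1: 0-0-1 ←essential
  m2: --010,-001-,0-01-
  m3: -0-11,-001-,0--11,0-0-1,0-01-
  m7: --111,-0-11,0--11
  m8: -1-00,-10-0,01-0-,010--
  m9: 0-0-1,01--1,01-0-,010--
  m10: --010,-10-0,0-01-,010--
  m11: 0--11,0-0-1,0-01-,01--1,010--
  m12: -1-00,-110-,01-0-
  m13: -11-1,-110-,01--1,01-0-
  m15: --111,-11-1,0--11,01--1
  m16: 1-0-0 ←essential
  m18: --010,-001-,1-0-0,10-1-
  m21: 1-1-1 ←essential
  m23: --111,-0-11,1-1-1,10-1-
  m24: -1-00,-10-0,1-0-0
  m26: --010,-10-0,1-0-0
  m29: -11-1,-110-,1-1-1
  m31: --111,-11-1,1-1-1
Essential: 0-0-1, 1-0-0, 1-1-1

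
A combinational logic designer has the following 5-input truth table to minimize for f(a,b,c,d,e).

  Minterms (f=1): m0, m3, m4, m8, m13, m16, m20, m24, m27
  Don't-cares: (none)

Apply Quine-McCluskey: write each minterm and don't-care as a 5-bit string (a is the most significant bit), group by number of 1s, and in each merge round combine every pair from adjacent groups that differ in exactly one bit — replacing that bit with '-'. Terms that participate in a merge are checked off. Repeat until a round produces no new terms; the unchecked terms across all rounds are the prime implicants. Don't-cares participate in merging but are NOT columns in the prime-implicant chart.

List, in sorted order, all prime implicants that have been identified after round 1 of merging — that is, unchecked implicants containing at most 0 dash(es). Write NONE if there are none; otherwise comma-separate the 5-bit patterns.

[col 0] 00000*, 00011, 00100*, 01000*, 01101, 10000*, 10100*, 11000*, 11011
[col 1] -0000*, -0100*, -1000*, 0-000*, 00-00*, 1-000*, 10-00*
[col 2] --000, -0-00
Prime implicants: --000, -0-00, 00011, 01101, 11011

00011, 01101, 11011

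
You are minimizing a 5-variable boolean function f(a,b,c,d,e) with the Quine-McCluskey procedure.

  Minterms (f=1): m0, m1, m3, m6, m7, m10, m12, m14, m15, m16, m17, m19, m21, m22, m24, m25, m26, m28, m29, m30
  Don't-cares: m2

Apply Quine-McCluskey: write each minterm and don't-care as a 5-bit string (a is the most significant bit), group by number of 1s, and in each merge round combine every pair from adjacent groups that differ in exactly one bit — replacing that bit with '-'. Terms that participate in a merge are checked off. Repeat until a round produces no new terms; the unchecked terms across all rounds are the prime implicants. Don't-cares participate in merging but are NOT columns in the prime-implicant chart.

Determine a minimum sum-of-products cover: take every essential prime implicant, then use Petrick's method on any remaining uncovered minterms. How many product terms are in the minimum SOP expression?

8

[col 0] 00000*, 00001*, 00010*, 00011*, 00110*, 00111*, 01010*, 01100*, 01110*, 01111*, 10000*, 10001*, 10011*, 10101*, 10110*, 11000*, 11001*, 11010*, 11100*, 11101*, 11110*
[col 1] -0000*, -0001*, -0011*, -0110*, -1010*, -1100*, -1110*, 0-010*, 0-110*, 0-111*, 00-10*, 00-11*, 000-0*, 000-1*, 0000-*, 0001-*, 0011-*, 01-10*, 011-0*, 0111-*, 1-000*, 1-001*, 1-101*, 1-110*, 10-01*, 100-1*, 1000-*, 11-00*, 11-01*, 11-10*, 110-0*, 1100-*, 111-0*, 1110-*
[col 2] --110, -00-1, -000-, -1-10, -11-0, 0--10, 0-11-, 00-1-, 000--, 1--01, 1-00-, 11--0, 11-0-
Prime implicants: --110, -00-1, -000-, -1-10, -11-0, 0--10, 0-11-, 00-1-, 000--, 1--01, 1-00-, 11--0, 11-0-
PI chart (minterm → PIs covering it):
  0 | -000-,000--
  1 | -00-1,-000-,000--
  3 | -00-1,00-1-,000--
  6 | --110,0--10,0-11-,00-1-
  7 | 0-11-,00-1-
  10 | -1-10,0--10
  12 | -11-0  (sole → essential)
  14 | --110,-1-10,-11-0,0--10,0-11-
  15 | 0-11-  (sole → essential)
  16 | -000-,1-00-
  17 | -00-1,-000-,1--01,1-00-
  19 | -00-1  (sole → essential)
  21 | 1--01  (sole → essential)
  22 | --110  (sole → essential)
  24 | 1-00-,11--0,11-0-
  25 | 1--01,1-00-,11-0-
  26 | -1-10,11--0
  28 | -11-0,11--0,11-0-
  29 | 1--01,11-0-
  30 | --110,-1-10,-11-0,11--0
Essential prime implicants: --110, -00-1, -11-0, 0-11-, 1--01
Petrick residual → -000-, -1-10, 1-00-
Minimum SOP uses 8 PIs: cde' + b'c'e + b'c'd' + bde' + bce' + a'cd + ad'e + ac'd'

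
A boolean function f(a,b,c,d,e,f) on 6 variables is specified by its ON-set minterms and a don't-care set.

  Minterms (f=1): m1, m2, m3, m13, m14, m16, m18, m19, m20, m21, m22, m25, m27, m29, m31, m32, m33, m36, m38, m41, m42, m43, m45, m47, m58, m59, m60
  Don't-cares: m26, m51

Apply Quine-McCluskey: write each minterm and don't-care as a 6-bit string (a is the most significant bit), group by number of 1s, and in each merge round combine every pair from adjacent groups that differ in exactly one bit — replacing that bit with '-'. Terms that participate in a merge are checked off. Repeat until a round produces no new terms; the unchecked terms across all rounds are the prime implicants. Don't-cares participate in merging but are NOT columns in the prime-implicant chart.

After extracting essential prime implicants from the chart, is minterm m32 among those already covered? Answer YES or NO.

size-2^0 implicants → 000001(✓)  000010(✓)  000011(✓)  001101(✓)  001110  010000(✓)  010010(✓)  010011(✓)  010100(✓)  010101(✓)  010110(✓)  011001(✓)  011010(✓)  011011(✓)  011101(✓)  011111(✓)  100000(✓)  100001(✓)  100100(✓)  100110(✓)  101001(✓)  101010(✓)  101011(✓)  101101(✓)  101111(✓)  110011(✓)  111010(✓)  111011(✓)  111100
size-2^1 implicants → -00001  -01101  -10011(✓)  -11010(✓)  -11011(✓)  0-0010(✓)  0-0011(✓)  0-1101  0000-1  00001-(✓)  01-010(✓)  01-011(✓)  01-101  010-00(✓)  010-10(✓)  0100-0(✓)  01001-(✓)  0101-0(✓)  01010-  011-01(✓)  011-11(✓)  0110-1(✓)  01101-(✓)  0111-1(✓)  1-1010(✓)  1-1011(✓)  10-001  100-00  10000-  1001-0  101-01(✓)  101-11(✓)  1010-1(✓)  10101-(✓)  1011-1(✓)  11-011(✓)  11101-(✓)
size-2^2 implicants → -1-011  -1101-  0-001-  01-01-  010--0  011--1  1-101-  101--1
Unchecked terms (primes): -00001, -01101, -1-011, -1101-, 0-001-, 0-1101, 0000-1, 001110, 01-01-, 01-101, 010--0, 01010-, 011--1, 1-101-, 10-001, 100-00, 10000-, 1001-0, 101--1, 111100
Minterm coverage:
  m1 ⊆ -00001,0000-1
  m2 ⊆ 0-001- [E]
  m3 ⊆ 0-001-,0000-1
  m13 ⊆ -01101,0-1101
  m14 ⊆ 001110 [E]
  m16 ⊆ 010--0 [E]
  m18 ⊆ 0-001-,01-01-,010--0
  m19 ⊆ -1-011,0-001-,01-01-
  m20 ⊆ 010--0,01010-
  m21 ⊆ 01-101,01010-
  m22 ⊆ 010--0 [E]
  m25 ⊆ 011--1 [E]
  m27 ⊆ -1-011,-1101-,01-01-,011--1
  m29 ⊆ 0-1101,01-101,011--1
  m31 ⊆ 011--1 [E]
  m32 ⊆ 100-00,10000-
  m33 ⊆ -00001,10-001,10000-
  m36 ⊆ 100-00,1001-0
  m38 ⊆ 1001-0 [E]
  m41 ⊆ 10-001,101--1
  m42 ⊆ 1-101- [E]
  m43 ⊆ 1-101-,101--1
  m45 ⊆ -01101,101--1
  m47 ⊆ 101--1 [E]
  m58 ⊆ -1101-,1-101-
  m59 ⊆ -1-011,-1101-,1-101-
  m60 ⊆ 111100 [E]
E = {0-001-, 001110, 010--0, 011--1, 1-101-, 1001-0, 101--1, 111100}

NO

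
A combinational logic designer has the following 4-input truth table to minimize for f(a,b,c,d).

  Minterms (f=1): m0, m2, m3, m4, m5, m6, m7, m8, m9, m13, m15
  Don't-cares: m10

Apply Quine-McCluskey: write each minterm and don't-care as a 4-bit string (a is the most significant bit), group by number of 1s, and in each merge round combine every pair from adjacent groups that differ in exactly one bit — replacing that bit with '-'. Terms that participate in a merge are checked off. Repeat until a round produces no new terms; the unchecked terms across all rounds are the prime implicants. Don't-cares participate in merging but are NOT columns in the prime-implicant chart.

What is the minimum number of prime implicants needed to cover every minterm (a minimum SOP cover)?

4

Round 0: 0000✓ 0010✓ 0011✓ 0100✓ 0101✓ 0110✓ 0111✓ 1000✓ 1001✓ 1010✓ 1101✓ 1111✓
Round 1: -000✓ -010✓ -101✓ -111✓ 0-00✓ 0-10✓ 0-11✓ 00-0✓ 001-✓ 01-0✓ 01-1✓ 010-✓ 011-✓ 1-01 10-0✓ 100- 11-1✓
Round 2: -0-0 -1-1 0--0 0-1- 01--
PIs = {-0-0, -1-1, 0--0, 0-1-, 01--, 1-01, 100-}
Coverage chart:
  m0: -0-0,0--0
  m2: -0-0,0--0,0-1-
  m3: 0-1- ←essential
  m4: 0--0,01--
  m5: -1-1,01--
  m6: 0--0,0-1-,01--
  m7: -1-1,0-1-,01--
  m8: -0-0,100-
  m9: 1-01,100-
  m13: -1-1,1-01
  m15: -1-1 ←essential
Essential: -1-1, 0-1-
Petrick residual → 0--0, 100-
Min cover (4 terms): bd + a'd' + a'c + ab'c'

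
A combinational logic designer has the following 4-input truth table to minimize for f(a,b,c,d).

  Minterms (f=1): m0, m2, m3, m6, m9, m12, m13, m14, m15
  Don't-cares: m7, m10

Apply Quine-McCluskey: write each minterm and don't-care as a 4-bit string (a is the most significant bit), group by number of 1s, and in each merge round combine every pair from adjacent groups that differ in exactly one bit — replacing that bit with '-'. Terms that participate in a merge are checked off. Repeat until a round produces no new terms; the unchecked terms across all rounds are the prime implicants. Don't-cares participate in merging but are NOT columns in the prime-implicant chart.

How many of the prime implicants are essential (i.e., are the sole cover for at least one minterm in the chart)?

4

Round 0: 0000✓ 0010✓ 0011✓ 0110✓ 0111✓ 1001✓ 1010✓ 1100✓ 1101✓ 1110✓ 1111✓
Round 1: -010✓ -110✓ -111✓ 0-10✓ 0-11✓ 00-0 001-✓ 011-✓ 1-01 1-10✓ 11-0✓ 11-1✓ 110-✓ 111-✓
Round 2: --10 -11- 0-1- 11--
PIs = {--10, -11-, 0-1-, 00-0, 1-01, 11--}
Coverage chart:
  m0: 00-0 ←essential
  m2: --10,0-1-,00-0
  m3: 0-1- ←essential
  m6: --10,-11-,0-1-
  m9: 1-01 ←essential
  m12: 11-- ←essential
  m13: 1-01,11--
  m14: --10,-11-,11--
  m15: -11-,11--
Essential: 0-1-, 00-0, 1-01, 11--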